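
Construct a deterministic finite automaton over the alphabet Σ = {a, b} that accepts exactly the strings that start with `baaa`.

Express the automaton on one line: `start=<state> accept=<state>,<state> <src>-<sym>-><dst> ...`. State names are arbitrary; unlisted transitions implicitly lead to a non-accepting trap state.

start=S0 accept=S4 S0-a->S5 S0-b->S1 S1-a->S2 S1-b->S5 S2-a->S3 S2-b->S5 S3-a->S4 S3-b->S5 S4-a->S4 S4-b->S4 S5-a->S5 S5-b->S5

Walk along `baaa` while the input agrees: from S0 take `b` to S1, and so on. Any deviation drops to the rejecting sink S5. Once S4 is reached the prefix is confirmed and every continuation is accepted.
A 6-state machine:
        a   b  
>  S0   S5  S1 
   S1   S2  S5 
   S2   S3  S5 
   S3   S4  S5 
 * S4   S4  S4 
   S5   S5  S5 
(> = start, * = accepting)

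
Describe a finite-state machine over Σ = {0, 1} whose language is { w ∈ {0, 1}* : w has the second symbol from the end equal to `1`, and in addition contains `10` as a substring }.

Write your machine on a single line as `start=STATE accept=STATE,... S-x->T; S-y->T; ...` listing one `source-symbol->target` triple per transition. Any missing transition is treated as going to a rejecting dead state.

start=s0; accept=s2,s5; s0-0->s0; s0-1->s1; s1-0->s2; s1-1->s1; s2-0->s3; s2-1->s4; s3-0->s3; s3-1->s4; s4-0->s2; s4-1->s5; s5-0->s2; s5-1->s5

Handle the two conditions separately and then intersect. The first has 7 states tracking the last 2 symbols read; the second has 3 states tracking whether and how much of `10` has been seen. A product state is a pair (one from each), accepting exactly when both do. Minimizing collapses redundant product states.
        0   1  
>  s0   s0  s1 
   s1   s2  s1 
 * s2   s3  s4 
   s3   s3  s4 
   s4   s2  s5 
 * s5   s2  s5 
(> = start, * = accepting)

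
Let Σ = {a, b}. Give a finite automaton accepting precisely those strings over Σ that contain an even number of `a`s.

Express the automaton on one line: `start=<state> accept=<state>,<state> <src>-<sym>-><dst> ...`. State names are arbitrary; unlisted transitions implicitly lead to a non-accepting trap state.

start=S0 accept=S0 S0-a->S1 S0-b->S0 S1-a->S0 S1-b->S1

The only thing that matters is how many `a`s have appeared, reduced mod 2. Use one state per residue: S0 for 0, …, S1 for 1. Reading `a` moves to the next residue; anything else stays put. S0 is accepting.
2 states suffice.
        a   b  
>* S0   S1  S0 
   S1   S0  S1 
(> = start, * = accepting)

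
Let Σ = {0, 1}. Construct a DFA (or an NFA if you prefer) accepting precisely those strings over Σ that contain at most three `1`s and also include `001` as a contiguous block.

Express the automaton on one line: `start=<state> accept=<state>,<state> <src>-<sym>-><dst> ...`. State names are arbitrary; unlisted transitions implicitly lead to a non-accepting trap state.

Run two small machines in parallel and take their product. One (5 states) tracks the count of `1`s, saturating at 4; the other (4 states) tracks whether and how much of `001` has been seen. Each combined state is a pair, one component from each; accept when both components accept. After merging equivalent states the machine shrinks.
With 13 states:
          0    1  
>  S0     S1   S2 
   S1     S3   S2 
   S2     S4   S5 
   S3     S3   S6 
   S4     S7   S5 
   S5     S8   S9 
 * S6     S6  S10 
   S7     S7  S10 
   S8    S11   S9 
   S9     S9   S9 
 * S10   S10  S12 
   S11   S11  S12 
 * S12   S12   S9 
(> = start, * = accepting)

start=S0 accept=S6,S10,S12 S0-0->S1 S0-1->S2 S1-0->S3 S1-1->S2 S2-0->S4 S2-1->S5 S3-0->S3 S3-1->S6 S4-0->S7 S4-1->S5 S5-0->S8 S5-1->S9 S6-0->S6 S6-1->S10 S7-0->S7 S7-1->S10 S8-0->S11 S8-1->S9 S9-0->S9 S9-1->S9 S10-0->S10 S10-1->S12 S11-0->S11 S11-1->S12 S12-0->S12 S12-1->S9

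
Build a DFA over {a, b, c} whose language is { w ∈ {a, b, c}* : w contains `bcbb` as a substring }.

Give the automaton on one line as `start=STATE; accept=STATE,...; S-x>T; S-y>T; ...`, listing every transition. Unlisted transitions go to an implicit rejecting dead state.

Track how much of `bcbb` has been matched so far: state q0 is no progress, q4 is the absorbing accept state reached once `bcbb` has occurred. Intermediate states record partial matches; on a mismatch, fall back to the longest reusable overlap.
A 5-state machine:
        a   b   c  
>  q0   q0  q1  q0 
   q1   q0  q1  q2 
   q2   q0  q3  q0 
   q3   q0  q4  q2 
 * q4   q4  q4  q4 
(> = start, * = accepting)

start=q0; accept=q4; q0-a>q0; q0-b>q1; q0-c>q0; q1-a>q0; q1-b>q1; q1-c>q2; q2-a>q0; q2-b>q3; q2-c>q0; q3-a>q0; q3-b>q4; q3-c>q2; q4-a>q4; q4-b>q4; q4-c>q4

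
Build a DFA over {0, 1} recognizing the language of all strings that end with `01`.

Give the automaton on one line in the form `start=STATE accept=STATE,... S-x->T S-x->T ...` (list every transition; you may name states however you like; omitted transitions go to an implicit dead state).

Remember how much of `01` the current input suffix matches. State S0 means no match yet; S1 means the last symbol is `0`; S2 means the last 2 symbols are `01`. Only S2 accepts. On a mismatch, fall back to the longest proper suffix that is still a prefix of `01`.
With 3 states:
        0   1  
>  S0   S1  S0 
   S1   S1  S2 
 * S2   S1  S0 
(> = start, * = accepting)

start=S0 accept=S2 S0-0->S1 S0-1->S0 S1-0->S1 S1-1->S2 S2-0->S1 S2-1->S0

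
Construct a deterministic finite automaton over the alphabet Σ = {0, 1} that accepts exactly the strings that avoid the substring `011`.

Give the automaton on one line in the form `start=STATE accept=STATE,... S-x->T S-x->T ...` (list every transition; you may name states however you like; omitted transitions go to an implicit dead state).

Track partial matches of the forbidden pattern `011`. State q3 is a dead state reached once `011` has occurred; every other state accepts. q0 means no part of `011` is currently matched.
        0   1  
>* q0   q1  q0 
 * q1   q1  q2 
 * q2   q1  q3 
   q3   q3  q3 
(> = start, * = accepting)

start=q0 accept=q0,q1,q2 q0-0->q1 q0-1->q0 q1-0->q1 q1-1->q2 q2-0->q1 q2-1->q3 q3-0->q3 q3-1->q3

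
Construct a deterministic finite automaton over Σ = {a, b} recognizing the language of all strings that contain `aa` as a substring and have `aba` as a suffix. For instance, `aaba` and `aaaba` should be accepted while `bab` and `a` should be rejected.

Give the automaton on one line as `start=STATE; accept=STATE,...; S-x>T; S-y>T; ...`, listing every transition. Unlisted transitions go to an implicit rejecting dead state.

Handle the two conditions separately and then intersect. The first has 3 states tracking whether and how much of `aa` has been seen; the second has 4 states tracking how much of the suffix `aba` has currently been matched. A product state is a pair (one from each), accepting exactly when both do.
With 8 states:
        a   b  
>  q0   q1  q0 
   q1   q2  q3 
   q2   q2  q4 
   q3   q5  q0 
   q4   q6  q7 
   q5   q2  q3 
 * q6   q2  q4 
   q7   q2  q7 
(> = start, * = accepting)

start=q0; accept=q6; q0-a>q1; q0-b>q0; q1-a>q2; q1-b>q3; q2-a>q2; q2-b>q4; q3-a>q5; q3-b>q0; q4-a>q6; q4-b>q7; q5-a>q2; q5-b>q3; q6-a>q2; q6-b>q4; q7-a>q2; q7-b>q7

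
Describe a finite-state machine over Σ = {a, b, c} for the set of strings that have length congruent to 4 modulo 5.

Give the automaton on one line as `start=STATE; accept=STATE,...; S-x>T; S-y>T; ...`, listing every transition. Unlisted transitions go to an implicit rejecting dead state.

start=S0; accept=S4; S0-a>S1; S0-b>S1; S0-c>S1; S1-a>S2; S1-b>S2; S1-c>S2; S2-a>S3; S2-b>S3; S2-c>S3; S3-a>S4; S3-b>S4; S3-c>S4; S4-a>S0; S4-b>S0; S4-c>S0

Count input length modulo 5: every symbol advances one step around the cycle S0 → S1 → S2 → S3 → S4 → S0. Accept at S4.
With 5 states:
        a   b   c  
>  S0   S1  S1  S1 
   S1   S2  S2  S2 
   S2   S3  S3  S3 
   S3   S4  S4  S4 
 * S4   S0  S0  S0 
(> = start, * = accepting)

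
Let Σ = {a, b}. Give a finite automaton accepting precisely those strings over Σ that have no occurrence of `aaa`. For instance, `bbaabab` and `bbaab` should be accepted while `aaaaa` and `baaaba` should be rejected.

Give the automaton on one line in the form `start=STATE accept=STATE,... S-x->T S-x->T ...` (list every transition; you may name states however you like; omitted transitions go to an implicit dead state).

Track partial matches of the forbidden pattern `aaa`. State q3 is a dead state reached once `aaa` has occurred; every other state accepts. q0 means no part of `aaa` is currently matched.
With 4 states:
        a   b  
>* q0   q1  q0 
 * q1   q2  q0 
 * q2   q3  q0 
   q3   q3  q3 
(> = start, * = accepting)

start=q0 accept=q0,q1,q2 q0-a->q1 q0-b->q0 q1-a->q2 q1-b->q0 q2-a->q3 q2-b->q0 q3-a->q3 q3-b->q3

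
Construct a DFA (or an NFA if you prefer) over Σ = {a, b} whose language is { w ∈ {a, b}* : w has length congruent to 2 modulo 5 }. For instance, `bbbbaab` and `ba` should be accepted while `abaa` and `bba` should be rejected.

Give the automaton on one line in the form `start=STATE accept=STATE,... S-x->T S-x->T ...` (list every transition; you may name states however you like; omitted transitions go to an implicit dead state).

start=q0 accept=q2 q0-a->q1 q0-b->q1 q1-a->q2 q1-b->q2 q2-a->q3 q2-b->q3 q3-a->q4 q3-b->q4 q4-a->q0 q4-b->q0

Only the length mod 5 matters, so use a 5-cycle: from any state, every input symbol moves to the next state, wrapping q4 back to q0. Mark q2 accepting.
        a   b  
>  q0   q1  q1 
   q1   q2  q2 
 * q2   q3  q3 
   q3   q4  q4 
   q4   q0  q0 
(> = start, * = accepting)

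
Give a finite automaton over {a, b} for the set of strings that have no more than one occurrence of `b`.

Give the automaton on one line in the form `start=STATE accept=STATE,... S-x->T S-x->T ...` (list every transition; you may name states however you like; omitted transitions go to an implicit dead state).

Only the number of `b`s matters, and only up to 2. Make a chain q0 → q1 → q2 advanced by each `b` (with q2 absorbing); every other symbol self-loops. The accepting set is {q0, q1}.
With 3 states:
        a   b  
>* q0   q0  q1 
 * q1   q1  q2 
   q2   q2  q2 
(> = start, * = accepting)

start=q0 accept=q0,q1 q0-a->q0 q0-b->q1 q1-a->q1 q1-b->q2 q2-a->q2 q2-b->q2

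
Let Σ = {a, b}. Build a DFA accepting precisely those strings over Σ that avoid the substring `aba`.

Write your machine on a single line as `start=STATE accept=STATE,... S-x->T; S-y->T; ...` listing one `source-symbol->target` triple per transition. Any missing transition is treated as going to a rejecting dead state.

start=q0; accept=q0,q1,q2; q0-a->q1; q0-b->q0; q1-a->q1; q1-b->q2; q2-a->q3; q2-b->q0; q3-a->q3; q3-b->q3

This is the complement of 'contains `aba`'. Use the same substring-matching states — q0 through q3 holding how much of `aba` has just been matched — but flip the accepting set: everything except the trap q3 accepts.
4 states suffice.
        a   b  
>* q0   q1  q0 
 * q1   q1  q2 
 * q2   q3  q0 
   q3   q3  q3 
(> = start, * = accepting)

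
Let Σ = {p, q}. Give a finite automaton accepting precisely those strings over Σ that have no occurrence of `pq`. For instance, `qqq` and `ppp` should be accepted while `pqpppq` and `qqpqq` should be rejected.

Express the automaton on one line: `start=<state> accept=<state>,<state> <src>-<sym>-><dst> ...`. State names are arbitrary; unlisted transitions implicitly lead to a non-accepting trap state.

Track partial matches of the forbidden pattern `pq`. State S2 is a dead state reached once `pq` has occurred; every other state accepts. S0 means no part of `pq` is currently matched.
        p   q  
>* S0   S1  S0 
 * S1   S1  S2 
   S2   S2  S2 
(> = start, * = accepting)

start=S0 accept=S0,S1 S0-p->S1 S0-q->S0 S1-p->S1 S1-q->S2 S2-p->S2 S2-q->S2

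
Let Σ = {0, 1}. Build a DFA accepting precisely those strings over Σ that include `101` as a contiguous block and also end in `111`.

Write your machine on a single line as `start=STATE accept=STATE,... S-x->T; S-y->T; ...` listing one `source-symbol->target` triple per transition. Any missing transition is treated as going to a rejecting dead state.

Build one automaton per condition and run them in lockstep. One (4 states) tracks whether and how much of `101` has been seen; the other (4 states) tracks how much of the suffix `111` has currently been matched. Each combined state is a pair, one component from each; accept when both components accept.
        0   1  
>  q0   q0  q1 
   q1   q2  q3 
   q2   q0  q4 
   q3   q2  q5 
   q4   q6  q7 
   q5   q2  q5 
   q6   q6  q4 
   q7   q6  q8 
 * q8   q6  q8 
(> = start, * = accepting)

start=q0; accept=q8; q0-0->q0; q0-1->q1; q1-0->q2; q1-1->q3; q2-0->q0; q2-1->q4; q3-0->q2; q3-1->q5; q4-0->q6; q4-1->q7; q5-0->q2; q5-1->q5; q6-0->q6; q6-1->q4; q7-0->q6; q7-1->q8; q8-0->q6; q8-1->q8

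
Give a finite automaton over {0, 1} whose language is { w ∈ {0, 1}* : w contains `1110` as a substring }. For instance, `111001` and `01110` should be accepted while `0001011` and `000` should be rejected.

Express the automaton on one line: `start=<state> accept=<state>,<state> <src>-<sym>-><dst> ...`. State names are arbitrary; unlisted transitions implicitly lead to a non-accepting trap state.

start=s0 accept=s4 s0-0->s0 s0-1->s1 s1-0->s0 s1-1->s2 s2-0->s0 s2-1->s3 s3-0->s4 s3-1->s3 s4-0->s4 s4-1->s4

Track how much of `1110` has been matched so far: state s0 is no progress, s4 is the absorbing accept state reached once `1110` has occurred. Intermediate states record partial matches; on a mismatch, fall back to the longest reusable overlap.
A 5-state machine:
        0   1  
>  s0   s0  s1 
   s1   s0  s2 
   s2   s0  s3 
   s3   s4  s3 
 * s4   s4  s4 
(> = start, * = accepting)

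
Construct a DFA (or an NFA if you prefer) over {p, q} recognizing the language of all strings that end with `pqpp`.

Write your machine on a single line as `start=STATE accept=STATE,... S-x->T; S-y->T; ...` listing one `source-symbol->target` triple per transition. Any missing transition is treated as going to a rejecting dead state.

start=S0; accept=S4; S0-p->S1; S0-q->S0; S1-p->S1; S1-q->S2; S2-p->S3; S2-q->S0; S3-p->S4; S3-q->S2; S4-p->S1; S4-q->S2

Remember how much of `pqpp` the current input suffix matches. State S0 means no match yet; S1 means the last symbol is `p`; S2 means the last 2 symbols are `pq`; S3 means the last 3 symbols are `pqp`; S4 means the last 4 symbols are `pqpp`. Only S4 accepts. On a mismatch, fall back to the longest proper suffix that is still a prefix of `pqpp`.
        p   q  
>  S0   S1  S0 
   S1   S1  S2 
   S2   S3  S0 
   S3   S4  S2 
 * S4   S1  S2 
(> = start, * = accepting)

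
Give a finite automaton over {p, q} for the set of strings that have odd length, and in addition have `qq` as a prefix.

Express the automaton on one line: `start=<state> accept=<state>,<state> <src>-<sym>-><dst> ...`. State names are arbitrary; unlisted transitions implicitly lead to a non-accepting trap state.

start=s0 accept=s4 s0-p->s1 s0-q->s2 s1-p->s1 s1-q->s1 s2-p->s1 s2-q->s3 s3-p->s4 s3-q->s4 s4-p->s3 s4-q->s3

Build one automaton per condition and run them in lockstep. The first has 2 states tracking the input length modulo 2; the second has 4 states tracking whether the input so far still matches the prefix `qq`. A product state is a pair (one from each), accepting exactly when both do. After merging equivalent states the machine shrinks.
With 5 states:
        p   q  
>  s0   s1  s2 
   s1   s1  s1 
   s2   s1  s3 
   s3   s4  s4 
 * s4   s3  s3 
(> = start, * = accepting)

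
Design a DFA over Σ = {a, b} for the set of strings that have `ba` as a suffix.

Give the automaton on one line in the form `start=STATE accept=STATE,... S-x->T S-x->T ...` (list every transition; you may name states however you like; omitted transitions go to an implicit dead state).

Let each state record the length of the longest suffix of the input read so far that is also a prefix of `ba`. s1 means the last symbol is `b`; s2 means the last 2 symbols are `ba`. Accept only at s2, where the string currently ends in `ba`.
With 3 states:
        a   b  
>  s0   s0  s1 
   s1   s2  s1 
 * s2   s0  s1 
(> = start, * = accepting)

start=s0 accept=s2 s0-a->s0 s0-b->s1 s1-a->s2 s1-b->s1 s2-a->s0 s2-b->s1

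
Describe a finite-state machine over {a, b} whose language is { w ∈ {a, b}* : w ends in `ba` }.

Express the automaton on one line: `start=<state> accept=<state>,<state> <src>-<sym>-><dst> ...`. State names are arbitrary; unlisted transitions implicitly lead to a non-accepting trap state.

start=q0 accept=q2 q0-a->q0 q0-b->q1 q1-a->q2 q1-b->q1 q2-a->q0 q2-b->q1

Remember how much of `ba` the current input suffix matches. State q0 means no match yet; q1 means the last symbol is `b`; q2 means the last 2 symbols are `ba`. Only q2 accepts. On a mismatch, fall back to the longest proper suffix that is still a prefix of `ba`.
3 states suffice.
        a   b  
>  q0   q0  q1 
   q1   q2  q1 
 * q2   q0  q1 
(> = start, * = accepting)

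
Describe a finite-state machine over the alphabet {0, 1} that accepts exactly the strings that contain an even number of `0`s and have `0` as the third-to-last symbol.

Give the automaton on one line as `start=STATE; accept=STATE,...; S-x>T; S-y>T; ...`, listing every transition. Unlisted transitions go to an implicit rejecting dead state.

Handle the two conditions separately and then intersect. The first has 2 states tracking the count of `0`s modulo 2; the second has 15 states tracking the last 3 symbols read. A product state is a pair (one from each), accepting exactly when both do.
With 23 states:
          0    1  
>  q0     q1   q2 
   q1     q3   q4 
   q2     q5   q6 
   q3     q7   q8 
   q4     q9  q10 
   q5    q11  q12 
   q6    q13  q14 
   q7    q15  q16 
 * q8    q17  q18 
 * q9    q19  q20 
   q10   q21  q22 
   q11    q7   q8 
   q12    q9  q10 
   q13   q11  q12 
   q14   q13  q14 
 * q15    q7   q8 
   q16    q9  q10 
   q17   q11  q12 
 * q18   q13  q14 
   q19   q15  q16 
   q20   q17  q18 
   q21   q19  q20 
   q22   q21  q22 
(> = start, * = accepting)

start=q0; accept=q8,q9,q15,q18; q0-0>q1; q0-1>q2; q1-0>q3; q1-1>q4; q2-0>q5; q2-1>q6; q3-0>q7; q3-1>q8; q4-0>q9; q4-1>q10; q5-0>q11; q5-1>q12; q6-0>q13; q6-1>q14; q7-0>q15; q7-1>q16; q8-0>q17; q8-1>q18; q9-0>q19; q9-1>q20; q10-0>q21; q10-1>q22; q11-0>q7; q11-1>q8; q12-0>q9; q12-1>q10; q13-0>q11; q13-1>q12; q14-0>q13; q14-1>q14; q15-0>q7; q15-1>q8; q16-0>q9; q16-1>q10; q17-0>q11; q17-1>q12; q18-0>q13; q18-1>q14; q19-0>q15; q19-1>q16; q20-0>q17; q20-1>q18; q21-0>q19; q21-1>q20; q22-0>q21; q22-1>q22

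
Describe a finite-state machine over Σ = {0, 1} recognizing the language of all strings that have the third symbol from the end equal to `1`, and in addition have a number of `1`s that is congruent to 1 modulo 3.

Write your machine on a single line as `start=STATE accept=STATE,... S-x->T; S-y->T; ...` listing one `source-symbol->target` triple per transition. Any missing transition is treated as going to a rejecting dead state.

Handle the two conditions separately and then intersect. The first has 15 states tracking the last 3 symbols read; the second has 3 states tracking the count of `1`s modulo 3. A product state is a pair (one from each), accepting exactly when both do. After merging equivalent states the machine shrinks.
With 14 states:
          0    1  
>  q0     q0   q1 
   q1     q2   q3 
   q2     q4   q3 
   q3     q5   q6 
 * q4     q7   q3 
   q5     q5   q8 
   q6     q9  q10 
   q7     q7   q3 
   q8     q9  q11 
   q9     q0  q12 
 * q10   q13   q3 
   q11   q13   q3 
 * q12    q2   q3 
 * q13    q4   q3 
(> = start, * = accepting)

start=q0; accept=q4,q10,q12,q13; q0-0->q0; q0-1->q1; q1-0->q2; q1-1->q3; q2-0->q4; q2-1->q3; q3-0->q5; q3-1->q6; q4-0->q7; q4-1->q3; q5-0->q5; q5-1->q8; q6-0->q9; q6-1->q10; q7-0->q7; q7-1->q3; q8-0->q9; q8-1->q11; q9-0->q0; q9-1->q12; q10-0->q13; q10-1->q3; q11-0->q13; q11-1->q3; q12-0->q2; q12-1->q3; q13-0->q4; q13-1->q3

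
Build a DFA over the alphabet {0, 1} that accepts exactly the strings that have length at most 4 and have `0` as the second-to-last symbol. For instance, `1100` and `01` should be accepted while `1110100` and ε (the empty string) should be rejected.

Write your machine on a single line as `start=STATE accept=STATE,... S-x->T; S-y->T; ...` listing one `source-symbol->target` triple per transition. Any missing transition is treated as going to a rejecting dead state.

Handle the two conditions separately and then intersect. The first has 6 states tracking the input length, saturating at 5; the second has 7 states tracking the last 2 symbols read. A product state is a pair (one from each), accepting exactly when both do.
A 19-state machine:
          0    1  
>  S0     S1   S2 
   S1     S3   S4 
   S2     S5   S6 
 * S3     S7   S8 
 * S4     S9  S10 
   S5     S7   S8 
   S6     S9  S10 
 * S7    S11  S12 
 * S8    S13  S14 
   S9    S11  S12 
   S10   S13  S14 
 * S11   S15  S16 
 * S12   S17  S18 
   S13   S15  S16 
   S14   S17  S18 
   S15   S15  S16 
   S16   S17  S18 
   S17   S15  S16 
   S18   S17  S18 
(> = start, * = accepting)

start=S0; accept=S3,S4,S7,S8,S11,S12; S0-0->S1; S0-1->S2; S1-0->S3; S1-1->S4; S2-0->S5; S2-1->S6; S3-0->S7; S3-1->S8; S4-0->S9; S4-1->S10; S5-0->S7; S5-1->S8; S6-0->S9; S6-1->S10; S7-0->S11; S7-1->S12; S8-0->S13; S8-1->S14; S9-0->S11; S9-1->S12; S10-0->S13; S10-1->S14; S11-0->S15; S11-1->S16; S12-0->S17; S12-1->S18; S13-0->S15; S13-1->S16; S14-0->S17; S14-1->S18; S15-0->S15; S15-1->S16; S16-0->S17; S16-1->S18; S17-0->S15; S17-1->S16; S18-0->S17; S18-1->S18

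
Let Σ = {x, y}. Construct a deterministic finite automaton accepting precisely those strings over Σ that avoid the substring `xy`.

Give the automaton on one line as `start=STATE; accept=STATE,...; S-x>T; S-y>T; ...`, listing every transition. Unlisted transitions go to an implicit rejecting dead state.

Track partial matches of the forbidden pattern `xy`. State q2 is a dead state reached once `xy` has occurred; every other state accepts. q0 means no part of `xy` is currently matched.
        x   y  
>* q0   q1  q0 
 * q1   q1  q2 
   q2   q2  q2 
(> = start, * = accepting)

start=q0; accept=q0,q1; q0-x>q1; q0-y>q0; q1-x>q1; q1-y>q2; q2-x>q2; q2-y>q2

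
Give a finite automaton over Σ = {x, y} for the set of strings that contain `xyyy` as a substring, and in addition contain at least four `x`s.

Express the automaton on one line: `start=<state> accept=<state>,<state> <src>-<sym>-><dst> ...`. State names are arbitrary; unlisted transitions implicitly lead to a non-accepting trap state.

start=A accept=Q A-x->B A-y->A B-x->C B-y->D C-x->E C-y->F D-x->C D-y->G E-x->H E-y->I F-x->E F-y->J G-x->C G-y->K H-x->H H-y->L I-x->H I-y->M J-x->E J-y->N K-x->N K-y->K L-x->H L-y->O M-x->H M-y->P N-x->P N-y->N O-x->H O-y->Q P-x->Q P-y->P Q-x->Q Q-y->Q

Run two small machines in parallel and take their product. One (5 states) tracks whether and how much of `xyyy` has been seen; the other (6 states) tracks the count of `x`s, saturating at 5. Each combined state is a pair, one component from each; accept when both components accept. Minimizing collapses redundant product states.
With 17 states:
       x  y 
>  A   B  A 
   B   C  D 
   C   E  F 
   D   C  G 
   E   H  I 
   F   E  J 
   G   C  K 
   H   H  L 
   I   H  M 
   J   E  N 
   K   N  K 
   L   H  O 
   M   H  P 
   N   P  N 
   O   H  Q 
   P   Q  P 
 * Q   Q  Q 
(> = start, * = accepting)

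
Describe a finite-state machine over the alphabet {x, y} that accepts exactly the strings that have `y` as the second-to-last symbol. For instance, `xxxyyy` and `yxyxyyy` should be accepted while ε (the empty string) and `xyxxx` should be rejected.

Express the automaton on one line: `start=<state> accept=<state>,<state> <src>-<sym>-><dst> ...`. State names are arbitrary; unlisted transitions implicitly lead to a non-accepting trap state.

A DFA must remember the last 2 symbols (since which symbol is second-to-last isn't known until the input ends). Use one state per possible window of the last ≤2 symbols; accept from those whose window starts with `y`.
        x   y  
>  q0   q1  q2 
   q1   q3  q4 
   q2   q5  q6 
   q3   q3  q4 
   q4   q5  q6 
 * q5   q3  q4 
 * q6   q5  q6 
(> = start, * = accepting)

start=q0 accept=q5,q6 q0-x->q1 q0-y->q2 q1-x->q3 q1-y->q4 q2-x->q5 q2-y->q6 q3-x->q3 q3-y->q4 q4-x->q5 q4-y->q6 q5-x->q3 q5-y->q4 q6-x->q5 q6-y->q6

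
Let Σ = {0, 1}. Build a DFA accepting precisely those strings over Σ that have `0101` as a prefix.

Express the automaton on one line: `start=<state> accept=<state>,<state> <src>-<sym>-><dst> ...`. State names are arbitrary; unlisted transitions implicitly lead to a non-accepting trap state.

start=A accept=E A-0->B A-1->F B-0->F B-1->C C-0->D C-1->F D-0->F D-1->E E-0->E E-1->E F-0->F F-1->F

Check the first 4 symbols one by one: A through D record how many have matched `0101` so far; any wrong symbol goes to the dead state F. After all 4 match we enter the accepting sink E.
With 6 states:
       0  1 
>  A   B  F 
   B   F  C 
   C   D  F 
   D   F  E 
 * E   E  E 
   F   F  F 
(> = start, * = accepting)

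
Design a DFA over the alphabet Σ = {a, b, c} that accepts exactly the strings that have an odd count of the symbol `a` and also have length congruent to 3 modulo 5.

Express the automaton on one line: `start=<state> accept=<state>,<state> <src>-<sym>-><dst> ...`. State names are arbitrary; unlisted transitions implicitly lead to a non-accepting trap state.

start=s0 accept=s5 s0-a->s1 s0-b->s2 s0-c->s2 s1-a->s3 s1-b->s4 s1-c->s4 s2-a->s4 s2-b->s3 s2-c->s3 s3-a->s5 s3-b->s6 s3-c->s6 s4-a->s6 s4-b->s5 s4-c->s5 s5-a->s7 s5-b->s8 s5-c->s8 s6-a->s8 s6-b->s7 s6-c->s7 s7-a->s9 s7-b->s0 s7-c->s0 s8-a->s0 s8-b->s9 s8-c->s9 s9-a->s2 s9-b->s1 s9-c->s1

Handle the two conditions separately and then intersect. One (2 states) tracks the count of `a`s modulo 2; the other (5 states) tracks the input length modulo 5. Each combined state is a pair, one component from each; accept when both components accept.
A 10-state machine:
        a   b   c  
>  s0   s1  s2  s2 
   s1   s3  s4  s4 
   s2   s4  s3  s3 
   s3   s5  s6  s6 
   s4   s6  s5  s5 
 * s5   s7  s8  s8 
   s6   s8  s7  s7 
   s7   s9  s0  s0 
   s8   s0  s9  s9 
   s9   s2  s1  s1 
(> = start, * = accepting)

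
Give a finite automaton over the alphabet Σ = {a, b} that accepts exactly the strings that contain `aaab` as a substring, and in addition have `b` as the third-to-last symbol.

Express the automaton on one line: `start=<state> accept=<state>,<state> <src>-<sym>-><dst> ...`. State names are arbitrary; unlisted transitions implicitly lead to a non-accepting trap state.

start=q0 accept=q18,q19,q20,q21 q0-a->q1 q0-b->q2 q1-a->q3 q1-b->q4 q2-a->q5 q2-b->q6 q3-a->q7 q3-b->q8 q4-a->q9 q4-b->q10 q5-a->q11 q5-b->q12 q6-a->q13 q6-b->q14 q7-a->q7 q7-b->q15 q8-a->q9 q8-b->q10 q9-a->q11 q9-b->q12 q10-a->q13 q10-b->q14 q11-a->q7 q11-b->q8 q12-a->q9 q12-b->q10 q13-a->q11 q13-b->q12 q14-a->q13 q14-b->q14 q15-a->q16 q15-b->q17 q16-a->q18 q16-b->q19 q17-a->q20 q17-b->q21 q18-a->q22 q18-b->q15 q19-a->q16 q19-b->q17 q20-a->q18 q20-b->q19 q21-a->q20 q21-b->q21 q22-a->q22 q22-b->q15

Handle the two conditions separately and then intersect. The first has 5 states tracking whether and how much of `aaab` has been seen; the second has 15 states tracking the last 3 symbols read. A product state is a pair (one from each), accepting exactly when both do.
With 23 states:
          a    b  
>  q0     q1   q2 
   q1     q3   q4 
   q2     q5   q6 
   q3     q7   q8 
   q4     q9  q10 
   q5    q11  q12 
   q6    q13  q14 
   q7     q7  q15 
   q8     q9  q10 
   q9    q11  q12 
   q10   q13  q14 
   q11    q7   q8 
   q12    q9  q10 
   q13   q11  q12 
   q14   q13  q14 
   q15   q16  q17 
   q16   q18  q19 
   q17   q20  q21 
 * q18   q22  q15 
 * q19   q16  q17 
 * q20   q18  q19 
 * q21   q20  q21 
   q22   q22  q15 
(> = start, * = accepting)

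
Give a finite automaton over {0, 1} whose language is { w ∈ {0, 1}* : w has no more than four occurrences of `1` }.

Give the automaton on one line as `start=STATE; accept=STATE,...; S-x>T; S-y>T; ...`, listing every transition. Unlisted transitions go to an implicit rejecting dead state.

start=s0; accept=s0,s1,s2,s3,s4; s0-0>s0; s0-1>s1; s1-0>s1; s1-1>s2; s2-0>s2; s2-1>s3; s3-0>s3; s3-1>s4; s4-0>s4; s4-1>s5; s5-0>s5; s5-1>s5

Count `1`s, saturating at 5: states s0 through s4 mean 0 through 4 `1`s seen; s5 means more than 4. Each `1` increments (capped at s5); other symbols loop. Accept from {s0, s1, s2, s3, s4}.
With 6 states:
        0   1  
>* s0   s0  s1 
 * s1   s1  s2 
 * s2   s2  s3 
 * s3   s3  s4 
 * s4   s4  s5 
   s5   s5  s5 
(> = start, * = accepting)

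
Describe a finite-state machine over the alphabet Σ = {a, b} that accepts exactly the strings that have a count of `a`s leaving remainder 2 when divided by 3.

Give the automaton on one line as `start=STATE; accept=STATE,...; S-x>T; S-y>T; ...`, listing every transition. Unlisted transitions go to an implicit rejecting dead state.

Keep the running count of `a`s modulo 3: each `a` advances along the cycle q0 → q1 → q2 → q0 while other symbols loop. Accept at q2.
3 states suffice.
        a   b  
>  q0   q1  q0 
   q1   q2  q1 
 * q2   q0  q2 
(> = start, * = accepting)

start=q0; accept=q2; q0-a>q1; q0-b>q0; q1-a>q2; q1-b>q1; q2-a>q0; q2-b>q2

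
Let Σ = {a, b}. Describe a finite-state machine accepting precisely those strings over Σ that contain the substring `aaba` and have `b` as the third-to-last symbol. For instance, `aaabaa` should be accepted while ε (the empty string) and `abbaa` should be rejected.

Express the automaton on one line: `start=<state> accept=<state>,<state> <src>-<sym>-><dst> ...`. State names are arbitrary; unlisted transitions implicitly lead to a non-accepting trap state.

Build one automaton per condition and run them in lockstep. The first has 5 states tracking whether and how much of `aaba` has been seen; the second has 15 states tracking the last 3 symbols read. A product state is a pair (one from each), accepting exactly when both do. Minimizing collapses redundant product states.
12 states suffice.
          a    b  
>  S0     S1   S0 
   S1     S2   S0 
   S2     S2   S3 
   S3     S4   S0 
   S4     S5   S6 
 * S5     S7   S8 
 * S6     S4   S9 
   S7     S7   S8 
   S8     S4   S9 
   S9    S10  S11 
 * S10    S5   S6 
 * S11   S10  S11 
(> = start, * = accepting)

start=S0 accept=S5,S6,S10,S11 S0-a->S1 S0-b->S0 S1-a->S2 S1-b->S0 S2-a->S2 S2-b->S3 S3-a->S4 S3-b->S0 S4-a->S5 S4-b->S6 S5-a->S7 S5-b->S8 S6-a->S4 S6-b->S9 S7-a->S7 S7-b->S8 S8-a->S4 S8-b->S9 S9-a->S10 S9-b->S11 S10-a->S5 S10-b->S6 S11-a->S10 S11-b->S11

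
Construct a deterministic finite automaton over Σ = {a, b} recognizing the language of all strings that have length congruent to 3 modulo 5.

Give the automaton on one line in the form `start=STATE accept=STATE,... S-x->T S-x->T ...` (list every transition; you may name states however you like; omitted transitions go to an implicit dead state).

start=q0 accept=q3 q0-a->q1 q0-b->q1 q1-a->q2 q1-b->q2 q2-a->q3 q2-b->q3 q3-a->q4 q3-b->q4 q4-a->q0 q4-b->q0

Only the length mod 5 matters, so use a 5-cycle: from any state, every input symbol moves to the next state, wrapping q4 back to q0. Mark q3 accepting.
5 states suffice.
        a   b  
>  q0   q1  q1 
   q1   q2  q2 
   q2   q3  q3 
 * q3   q4  q4 
   q4   q0  q0 
(> = start, * = accepting)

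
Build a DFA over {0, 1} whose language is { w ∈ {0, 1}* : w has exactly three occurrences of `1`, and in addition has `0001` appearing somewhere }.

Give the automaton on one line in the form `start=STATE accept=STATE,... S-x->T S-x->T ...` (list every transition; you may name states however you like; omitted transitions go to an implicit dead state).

start=A accept=N A-0->B A-1->C B-0->D B-1->C C-0->E C-1->F D-0->G D-1->C E-0->H E-1->F F-0->I F-1->J G-0->G G-1->K H-0->K H-1->F I-0->L I-1->J J-0->J J-1->J K-0->K K-1->M L-0->M L-1->J M-0->M M-1->N N-0->N N-1->J

Run two small machines in parallel and take their product. The first has 5 states tracking the count of `1`s, saturating at 4; the second has 5 states tracking whether and how much of `0001` has been seen. A product state is a pair (one from each), accepting exactly when both do. Equivalent product states are then merged.
With 14 states:
       0  1 
>  A   B  C 
   B   D  C 
   C   E  F 
   D   G  C 
   E   H  F 
   F   I  J 
   G   G  K 
   H   K  F 
   I   L  J 
   J   J  J 
   K   K  M 
   L   M  J 
   M   M  N 
 * N   N  J 
(> = start, * = accepting)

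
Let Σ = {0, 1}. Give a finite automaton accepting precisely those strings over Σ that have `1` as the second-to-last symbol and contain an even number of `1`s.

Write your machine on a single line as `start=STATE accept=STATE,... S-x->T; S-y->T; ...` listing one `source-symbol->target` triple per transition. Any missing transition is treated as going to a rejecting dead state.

Build one automaton per condition and run them in lockstep. The first has 7 states tracking the last 2 symbols read; the second has 2 states tracking the count of `1`s modulo 2. A product state is a pair (one from each), accepting exactly when both do. After merging equivalent states the machine shrinks.
With 6 states:
        0   1  
>  q0   q0  q1 
   q1   q2  q3 
   q2   q2  q4 
 * q3   q5  q1 
   q4   q5  q1 
 * q5   q0  q1 
(> = start, * = accepting)

start=q0; accept=q3,q5; q0-0->q0; q0-1->q1; q1-0->q2; q1-1->q3; q2-0->q2; q2-1->q4; q3-0->q5; q3-1->q1; q4-0->q5; q4-1->q1; q5-0->q0; q5-1->q1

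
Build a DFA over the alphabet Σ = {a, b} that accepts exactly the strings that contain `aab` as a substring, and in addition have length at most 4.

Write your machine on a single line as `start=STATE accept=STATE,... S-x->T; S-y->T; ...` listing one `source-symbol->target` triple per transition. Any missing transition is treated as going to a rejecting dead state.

start=S0; accept=S7,S8; S0-a->S1; S0-b->S2; S1-a->S3; S1-b->S4; S2-a->S5; S2-b->S4; S3-a->S6; S3-b->S7; S4-a->S4; S4-b->S4; S5-a->S6; S5-b->S4; S6-a->S4; S6-b->S8; S7-a->S8; S7-b->S8; S8-a->S4; S8-b->S4

Run two small machines in parallel and take their product. The first has 4 states tracking whether and how much of `aab` has been seen; the second has 6 states tracking the input length, saturating at 5. A product state is a pair (one from each), accepting exactly when both do. After merging equivalent states the machine shrinks.
9 states suffice.
        a   b  
>  S0   S1  S2 
   S1   S3  S4 
   S2   S5  S4 
   S3   S6  S7 
   S4   S4  S4 
   S5   S6  S4 
   S6   S4  S8 
 * S7   S8  S8 
 * S8   S4  S4 
(> = start, * = accepting)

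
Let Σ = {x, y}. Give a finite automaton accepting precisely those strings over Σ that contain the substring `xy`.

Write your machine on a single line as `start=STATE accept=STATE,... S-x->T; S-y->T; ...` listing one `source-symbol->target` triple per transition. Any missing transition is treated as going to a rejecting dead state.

States s0..s1 record the length of the longest prefix of `xy` that matches the current input suffix. Reaching s2 means `xy` has been seen, and we stay there forever. Accept from s2.
        x   y  
>  s0   s1  s0 
   s1   s1  s2 
 * s2   s2  s2 
(> = start, * = accepting)

start=s0; accept=s2; s0-x->s1; s0-y->s0; s1-x->s1; s1-y->s2; s2-x->s2; s2-y->s2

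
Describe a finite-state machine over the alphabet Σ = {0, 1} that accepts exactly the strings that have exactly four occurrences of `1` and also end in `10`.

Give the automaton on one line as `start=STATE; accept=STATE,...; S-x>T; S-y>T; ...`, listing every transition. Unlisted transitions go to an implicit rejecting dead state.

Build one automaton per condition and run them in lockstep. One (6 states) tracks the count of `1`s, saturating at 5; the other (3 states) tracks how much of the suffix `10` has currently been matched. Each combined state is a pair, one component from each; accept when both components accept. Minimizing collapses redundant product states.
A 7-state machine:
       0  1 
>  A   A  B 
   B   B  C 
   C   C  D 
   D   D  E 
   E   F  G 
 * F   G  G 
   G   G  G 
(> = start, * = accepting)

start=A; accept=F; A-0>A; A-1>B; B-0>B; B-1>C; C-0>C; C-1>D; D-0>D; D-1>E; E-0>F; E-1>G; F-0>G; F-1>G; G-0>G; G-1>G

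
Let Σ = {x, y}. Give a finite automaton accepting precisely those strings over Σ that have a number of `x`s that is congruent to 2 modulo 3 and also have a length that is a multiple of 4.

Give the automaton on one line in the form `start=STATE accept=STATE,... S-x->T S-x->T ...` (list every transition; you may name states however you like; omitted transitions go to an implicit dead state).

Handle the two conditions separately and then intersect. The first has 3 states tracking the count of `x`s modulo 3; the second has 4 states tracking the input length modulo 4. A product state is a pair (one from each), accepting exactly when both do.
       x  y 
>  A   B  C 
   B   D  E 
   C   E  F 
   D   G  H 
   E   H  I 
   F   I  G 
   G   J  A 
   H   A  K 
   I   K  J 
   J   L  B 
 * K   C  L 
   L   F  D 
(> = start, * = accepting)

start=A accept=K A-x->B A-y->C B-x->D B-y->E C-x->E C-y->F D-x->G D-y->H E-x->H E-y->I F-x->I F-y->G G-x->J G-y->A H-x->A H-y->K I-x->K I-y->J J-x->L J-y->B K-x->C K-y->L L-x->F L-y->D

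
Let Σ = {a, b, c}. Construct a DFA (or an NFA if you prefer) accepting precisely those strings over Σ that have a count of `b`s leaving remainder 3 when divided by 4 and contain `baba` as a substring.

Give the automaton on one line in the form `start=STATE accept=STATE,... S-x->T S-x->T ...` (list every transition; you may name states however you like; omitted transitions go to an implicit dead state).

Run two small machines in parallel and take their product. One (4 states) tracks the count of `b`s modulo 4; the other (5 states) tracks whether and how much of `baba` has been seen. Each combined state is a pair, one component from each; accept when both components accept.
          a    b    c  
>  S0     S0   S1   S0 
   S1     S2   S3   S4 
   S2     S4   S5   S4 
   S3     S6   S7   S8 
   S4     S4   S3   S4 
   S5     S9   S7   S8 
   S6     S8  S10   S8 
   S7    S11  S12  S13 
   S8     S8   S7   S8 
   S9     S9  S14   S9 
   S10   S14  S12  S13 
   S11   S13  S15  S13 
   S12   S16   S1   S0 
   S13   S13  S12  S13 
 * S14   S14  S17  S14 
   S15   S17   S1   S0 
   S16    S0  S18   S0 
   S17   S17  S19  S17 
   S18   S19   S3   S4 
   S19   S19   S9  S19 
(> = start, * = accepting)

start=S0 accept=S14 S0-a->S0 S0-b->S1 S0-c->S0 S1-a->S2 S1-b->S3 S1-c->S4 S2-a->S4 S2-b->S5 S2-c->S4 S3-a->S6 S3-b->S7 S3-c->S8 S4-a->S4 S4-b->S3 S4-c->S4 S5-a->S9 S5-b->S7 S5-c->S8 S6-a->S8 S6-b->S10 S6-c->S8 S7-a->S11 S7-b->S12 S7-c->S13 S8-a->S8 S8-b->S7 S8-c->S8 S9-a->S9 S9-b->S14 S9-c->S9 S10-a->S14 S10-b->S12 S10-c->S13 S11-a->S13 S11-b->S15 S11-c->S13 S12-a->S16 S12-b->S1 S12-c->S0 S13-a->S13 S13-b->S12 S13-c->S13 S14-a->S14 S14-b->S17 S14-c->S14 S15-a->S17 S15-b->S1 S15-c->S0 S16-a->S0 S16-b->S18 S16-c->S0 S17-a->S17 S17-b->S19 S17-c->S17 S18-a->S19 S18-b->S3 S18-c->S4 S19-a->S19 S19-b->S9 S19-c->S19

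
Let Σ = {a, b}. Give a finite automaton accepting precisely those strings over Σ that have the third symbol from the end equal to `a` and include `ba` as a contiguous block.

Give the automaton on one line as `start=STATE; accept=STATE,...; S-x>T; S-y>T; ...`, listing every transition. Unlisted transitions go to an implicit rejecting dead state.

start=S0; accept=S9,S15,S16,S17; S0-a>S1; S0-b>S2; S1-a>S3; S1-b>S4; S2-a>S5; S2-b>S6; S3-a>S7; S3-b>S8; S4-a>S9; S4-b>S10; S5-a>S11; S5-b>S12; S6-a>S13; S6-b>S14; S7-a>S7; S7-b>S8; S8-a>S9; S8-b>S10; S9-a>S11; S9-b>S12; S10-a>S13; S10-b>S14; S11-a>S15; S11-b>S16; S12-a>S9; S12-b>S17; S13-a>S11; S13-b>S12; S14-a>S13; S14-b>S14; S15-a>S15; S15-b>S16; S16-a>S9; S16-b>S17; S17-a>S13; S17-b>S18; S18-a>S13; S18-b>S18

Build one automaton per condition and run them in lockstep. The first has 15 states tracking the last 3 symbols read; the second has 3 states tracking whether and how much of `ba` has been seen. A product state is a pair (one from each), accepting exactly when both do.
A 19-state machine:
          a    b  
>  S0     S1   S2 
   S1     S3   S4 
   S2     S5   S6 
   S3     S7   S8 
   S4     S9  S10 
   S5    S11  S12 
   S6    S13  S14 
   S7     S7   S8 
   S8     S9  S10 
 * S9    S11  S12 
   S10   S13  S14 
   S11   S15  S16 
   S12    S9  S17 
   S13   S11  S12 
   S14   S13  S14 
 * S15   S15  S16 
 * S16    S9  S17 
 * S17   S13  S18 
   S18   S13  S18 
(> = start, * = accepting)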